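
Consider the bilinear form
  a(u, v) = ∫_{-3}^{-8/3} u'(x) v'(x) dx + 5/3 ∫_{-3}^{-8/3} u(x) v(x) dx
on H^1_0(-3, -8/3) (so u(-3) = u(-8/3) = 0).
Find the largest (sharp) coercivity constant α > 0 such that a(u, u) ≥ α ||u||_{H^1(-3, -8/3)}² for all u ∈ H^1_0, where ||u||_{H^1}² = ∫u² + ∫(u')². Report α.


α = 1

Coercivity of a(·,·) on H^1_0(-3, -8/3) means a(u, u) ≥ α ||u||_{H^1}² for every u ∈ H^1_0.
The interval has length L = 1/3, and Poincaré/coercivity depend only on L. Here a(u, u) = ∫(u')² + (5/3)·∫u².
Here c = 5/3 ≥ 1, so a(u,u) = ∫(u')² + c∫u² ≥ ∫(u')² + ∫u² = ||u||_{H^1}², i.e. α = 1 works. No larger α is possible: a(u,u) ≥ α||u||_{H^1}² means (1−α)∫(u')² ≥ (α−c)∫u², and for the modes u_n = sin(nπ(x−x₀)/L) (x₀ the left endpoint) one has ∫u_n²/∫(u_n')² = (L/(nπ))² → 0, so a(u_n,u_n)/||u_n||_{H^1}² → 1. Hence the optimal constant is α = 1.
Therefore α = 1.


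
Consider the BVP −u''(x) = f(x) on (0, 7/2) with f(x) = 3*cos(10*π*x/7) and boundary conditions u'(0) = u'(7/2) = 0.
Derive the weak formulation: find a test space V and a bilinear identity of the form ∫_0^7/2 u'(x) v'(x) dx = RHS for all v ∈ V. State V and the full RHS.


V = H^1(0, 7/2) (no boundary constraint on v; u is determined up to an additive constant); weak form: ∫_0^7/2 u'v' dx = ∫_0^7/2 (3*cos(10*π*x/7)) v dx for all v ∈ V.

Multiply both sides by a test function v and integrate from 0 to 7/2:
  ∫_0^7/2 −u''(x) v(x) dx = ∫_0^7/2 f(x) v(x) dx.
Integrate the LHS by parts once:
  ∫_0^7/2 −u'' v dx = −[u'(x) v(x)]_0^7/2 + ∫_0^7/2 u'(x) v'(x) dx.
Thus ∫_0^7/2 u'(x) v'(x) dx = ∫_0^7/2 f(x) v(x) dx + [u'(x) v(x)]_0^7/2.
Choose V so that boundary terms are either known or forced to vanish.
u has homogeneous Neumann: u'(0) = u'(7/2) = 0. So [u' v]_0^7/2 = 0·v(7/2) − 0·v(0) = 0 for any v; take V = H^1(0, 7/2).
Weak formulation: find u (satisfying any essential BC) such that ∫_0^7/2 u'(x) v'(x) dx = ∫_0^7/2 f v dx for all v ∈ V (homogeneous Neumann, so boundary terms vanish).
Substituting f(x) = 3*cos(10*π*x/7), the right-hand side is ∫_0^7/2 (3*cos(10*π*x/7)) v dx.
Compatibility check (pure Neumann): taking v ≡ 1 ∈ V gives 0 = ∫_0^7/2 f dx + (0) − (0), i.e. ∫_0^7/2 f dx must equal u'(0) − u'(7/2) = 0. Indeed ∫_0^7/2 (3*cos(10*π*x/7)) dx = 0, so the data are compatible. The solution is then unique only up to an additive constant (fix it e.g. by requiring ∫_0^7/2 u dx = 0).


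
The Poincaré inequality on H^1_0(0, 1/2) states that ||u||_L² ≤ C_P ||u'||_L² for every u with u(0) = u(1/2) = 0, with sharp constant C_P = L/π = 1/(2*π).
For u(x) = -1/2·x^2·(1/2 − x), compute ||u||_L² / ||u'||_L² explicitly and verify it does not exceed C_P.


||u||_L² / ||u'||_L² = sqrt(14)/28 < C_P = 1/(2*π).

u(x) = -1/2·x^2·(1/2 − x), so u'(x) = x*(3*x - 1)/2.
u(x) = -1/2·x^2·(1/2 − x) vanishes at x = 0 and x = 1/2, so u ∈ H^1_0(0, 1/2). Differentiate via the product rule and integrate the resulting polynomials term by term.
  ∫_0^1/2 u² dx = ∫_0^1/2 (x^6/4 - x^5/4 + x^4/16) dx. Term by term:
    ∫_0^1/2 x^6/4 dx = 1/3584;  ∫_0^1/2 -x^5/4 dx = -1/1536;  ∫_0^1/2 x^4/16 dx = 1/2560.
  Sum: 1/3584 − 1/1536 + 1/2560 = 1/53760.
  ∫_0^1/2 (u')² dx = ∫_0^1/2 (9*x^4/4 - 3*x^3/2 + x^2/4) dx. Term by term:
    ∫_0^1/2 9*x^4/4 dx = 9/640;  ∫_0^1/2 -3*x^3/2 dx = -3/128;  ∫_0^1/2 x^2/4 dx = 1/96.
  Sum: 9/640 − 3/128 + 1/96 = 1/960.
∫_0^1/2 u² dx = 1/53760, so ||u||_L² = sqrt(210)/3360.
∫_0^1/2 (u')² dx = 1/960, so ||u'||_L² = sqrt(15)/120.
Ratio ||u||_L² / ||u'||_L² = sqrt(14)/28.
Sharp Poincaré constant on H^1_0(0, 1/2) is C_P = L/π = 1/(2*π), achieved by sin(2*π·x).
A polynomial bump cannot attain the sharp Poincaré constant (only the first sine eigenfunction does), so the ratio is strictly less than C_P, consistent with ||u||_L² ≤ C_P ||u'||_L².


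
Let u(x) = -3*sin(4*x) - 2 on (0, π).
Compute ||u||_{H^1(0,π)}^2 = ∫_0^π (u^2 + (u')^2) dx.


||u||_{H^1(0,π)}^2 = 161*π/2

u'(x) = -12*cos(4*x).
Expand u² and (u')² and integrate term by term on (0, π), using: for integers n ≥ 1, ∫_0^π sin²(nx) dx = ∫_0^π cos²(nx) dx = π/2; for n ≠ n', ∫_0^π sin(nx)sin(n'x) dx = ∫_0^π cos(nx)cos(n'x) dx = 0; and by product-to-sum, ∫_0^π sin(nx)cos(n'x) dx = ½∫_0^π [sin((n+n')x) + sin((n−n')x)] dx, which is 0 when n+n' is even and 2n/(n²−n'²) when n+n' is odd (it need not vanish on (0, π)). For the constant mode: ∫_0^π 1 dx = π, ∫_0^π cos(nx) dx = 0, ∫_0^π sin(nx) dx = (1−(−1)^n)/n.
  u² squared terms: (-2)²·∫1 dx = 4·π = 4*π;  (-3)²·∫sin(4x)² dx = 9·π/2 = 9*π/2.
  u² cross terms: 2·(-2)·(-3)·∫1·sin(4x) dx = 12·(0) = 0.
  So ∫_0^π u² dx = 4*π + 9*π/2 + 0 = 17*π/2.
  (u')² squared terms: (-12)²·∫cos(4x)² dx = 144·π/2 = 72*π.
  So ∫_0^π (u')² dx = 72*π.
||u||_{H^1}^2 = (17*π/2) + (72*π) = 161*π/2.


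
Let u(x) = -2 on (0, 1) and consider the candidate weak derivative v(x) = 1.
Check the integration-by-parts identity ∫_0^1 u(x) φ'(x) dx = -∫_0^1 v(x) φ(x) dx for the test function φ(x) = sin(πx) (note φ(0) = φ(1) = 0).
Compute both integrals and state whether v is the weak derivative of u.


LHS = 0, RHS = -2/π. No, v is not the weak derivative of u.

u(x) = -2, classical derivative u'(x) = 0.
φ(x) = sin(πx), so φ'(x) = π*cos(π*x).
Note φ(0) = φ(1) = 0, so the boundary term u·φ vanishes.
LHS = ∫_0^1 u(x) φ'(x) dx = ∫_0^1 (-2*π*cos(π*x)) dx. Term by term:
  ∫_0^1 -2*π*cos(π*x) dx = 0.
So LHS = 0.
∫_0^1 v(x) φ(x) dx = ∫_0^1 (sin(π*x)) dx. Term by term:
  ∫_0^1 sin(π*x) dx = 2/π.
So RHS = -∫_0^1 v(x) φ(x) dx = -2/π.
LHS − RHS = 2/π ≠ 0, so the identity fails.
(For a valid weak derivative the identity must hold for EVERY test function, in particular this one. The failure shows v is NOT the weak derivative of u.)
Correct weak derivative would be u'(x) = 0.


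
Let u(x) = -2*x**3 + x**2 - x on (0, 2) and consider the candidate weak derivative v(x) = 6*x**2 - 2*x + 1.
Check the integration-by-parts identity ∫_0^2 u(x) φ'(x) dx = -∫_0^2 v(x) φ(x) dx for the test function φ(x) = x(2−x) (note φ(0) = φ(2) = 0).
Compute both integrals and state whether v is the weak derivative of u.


LHS = 124/15, RHS = -124/15. No, v is not the weak derivative of u.

u(x) = -2*x**3 + x**2 - x, classical derivative u'(x) = -6*x**2 + 2*x - 1.
φ(x) = x(2−x), so φ'(x) = 2 - 2*x.
Note φ(0) = φ(2) = 0, so the boundary term u·φ vanishes.
LHS = ∫_0^2 u(x) φ'(x) dx = ∫_0^2 (4*x^4 - 6*x^3 + 4*x^2 - 2*x) dx. Term by term:
  ∫_0^2 4*x^4 dx = 128/5;  ∫_0^2 -6*x^3 dx = -24;  ∫_0^2 4*x^2 dx = 32/3;
  ∫_0^2 -2*x dx = -4.
Sum: 128/5 − 24 + 32/3 − 4 = 124/15.
So LHS = 124/15.
∫_0^2 v(x) φ(x) dx = ∫_0^2 (-6*x^4 + 14*x^3 - 5*x^2 + 2*x) dx. Term by term:
  ∫_0^2 -6*x^4 dx = -192/5;  ∫_0^2 14*x^3 dx = 56;  ∫_0^2 -5*x^2 dx = -40/3;
  ∫_0^2 2*x dx = 4.
Sum: -192/5 + 56 − 40/3 + 4 = 124/15.
So RHS = -∫_0^2 v(x) φ(x) dx = -124/15.
LHS − RHS = 248/15 ≠ 0, so the identity fails.
(For a valid weak derivative the identity must hold for EVERY test function, in particular this one. The failure shows v is NOT the weak derivative of u.)
Correct weak derivative would be u'(x) = -6*x**2 + 2*x - 1.


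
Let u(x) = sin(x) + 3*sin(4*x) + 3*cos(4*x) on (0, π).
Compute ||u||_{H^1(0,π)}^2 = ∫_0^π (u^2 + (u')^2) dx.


||u||_{H^1(0,π)}^2 = -68/5 + 154*π

u'(x) = -12*sin(4*x) + cos(x) + 12*cos(4*x).
Expand u² and (u')² and integrate term by term on (0, π), using: for integers n ≥ 1, ∫_0^π sin²(nx) dx = ∫_0^π cos²(nx) dx = π/2; for n ≠ n', ∫_0^π sin(nx)sin(n'x) dx = ∫_0^π cos(nx)cos(n'x) dx = 0; and by product-to-sum, ∫_0^π sin(nx)cos(n'x) dx = ½∫_0^π [sin((n+n')x) + sin((n−n')x)] dx, which is 0 when n+n' is even and 2n/(n²−n'²) when n+n' is odd (it need not vanish on (0, π)).
  u² squared terms: (3)²·∫cos(4x)² dx = 9·π/2 = 9*π/2;  (3)²·∫sin(4x)² dx = 9·π/2 = 9*π/2;  (1)²·∫sin(x)² dx = 1·π/2 = π/2.
  u² cross terms: 2·(3)·(3)·∫cos(4x)·sin(4x) dx = 18·(0) = 0;  2·(3)·(1)·∫cos(4x)·sin(x) dx = 6·(-2/15) = -4/5;  2·(3)·(1)·∫sin(4x)·sin(x) dx = 6·(0) = 0.
  So ∫_0^π u² dx = 9*π/2 + 9*π/2 + π/2 + 0 − 4/5 + 0 = -4/5 + 19*π/2.
  (u')² squared terms: (-12)²·∫sin(4x)² dx = 144·π/2 = 72*π;  (12)²·∫cos(4x)² dx = 144·π/2 = 72*π;  (1)²·∫cos(x)² dx = 1·π/2 = π/2.
  (u')² cross terms: 2·(-12)·(12)·∫sin(4x)·cos(4x) dx = -288·(0) = 0;  2·(-12)·(1)·∫sin(4x)·cos(x) dx = -24·(8/15) = -64/5;  2·(12)·(1)·∫cos(4x)·cos(x) dx = 24·(0) = 0.
  So ∫_0^π (u')² dx = 72*π + 72*π + π/2 + 0 − 64/5 + 0 = -64/5 + 289*π/2.
||u||_{H^1}^2 = (-4/5 + 19*π/2) + (-64/5 + 289*π/2) = -68/5 + 154*π.


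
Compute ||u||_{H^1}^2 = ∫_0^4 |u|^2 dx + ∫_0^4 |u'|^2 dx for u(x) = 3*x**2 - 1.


||u||_{H^1}^2 = 12436/5

The H^1 norm (squared) on an interval (0, L) is
  ||u||_{H^1}^2 = ∫_0^L u(x)^2 dx + ∫_0^L u'(x)^2 dx.
Compute u'(x) = 6*x.
Then u(x)^2 = 9*x**4 - 6*x**2 + 1 and u'(x)^2 = 36*x**2.
Integrate each monomial from 0 to 4 using ∫_0^4 c·x^n dx = c·4^(n+1)/(n+1):
  ∫_0^4 u(x)^2 dx = ∫_0^4 (9*x^4 - 6*x^2 + 1) dx. Term by term:
    ∫_0^4 9*x^4 dx = 9216/5;  ∫_0^4 -6*x^2 dx = -128;  ∫_0^4 1 dx = 4.
  Sum: 9216/5 − 128 + 4 = 8596/5.
  ∫_0^4 u'(x)^2 dx = ∫_0^4 (36*x^2) dx. Term by term:
    ∫_0^4 36*x^2 dx = 768.
Adding: ||u||_{H^1}^2 = 8596/5 + 768 = 12436/5.


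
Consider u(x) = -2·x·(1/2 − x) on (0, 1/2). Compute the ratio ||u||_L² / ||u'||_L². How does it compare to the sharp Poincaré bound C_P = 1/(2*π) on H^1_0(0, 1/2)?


||u||_L² / ||u'||_L² = sqrt(10)/20 < C_P = 1/(2*π).

u(x) = -2·x·(1/2 − x), so u'(x) = 4*x - 1.
u(x) = -2·x·(1/2 − x) vanishes at x = 0 and x = 1/2, so u ∈ H^1_0(0, 1/2). Differentiate via the product rule and integrate the resulting polynomials term by term.
  ∫_0^1/2 u² dx = ∫_0^1/2 (4*x^4 - 4*x^3 + x^2) dx. Term by term:
    ∫_0^1/2 4*x^4 dx = 1/40;  ∫_0^1/2 -4*x^3 dx = -1/16;  ∫_0^1/2 x^2 dx = 1/24.
  Sum: 1/40 − 1/16 + 1/24 = 1/240.
  ∫_0^1/2 (u')² dx = ∫_0^1/2 (16*x^2 - 8*x + 1) dx. Term by term:
    ∫_0^1/2 16*x^2 dx = 2/3;  ∫_0^1/2 -8*x dx = -1;  ∫_0^1/2 1 dx = 1/2.
  Sum: 2/3 − 1 + 1/2 = 1/6.
∫_0^1/2 u² dx = 1/240, so ||u||_L² = sqrt(15)/60.
∫_0^1/2 (u')² dx = 1/6, so ||u'||_L² = sqrt(6)/6.
Ratio ||u||_L² / ||u'||_L² = sqrt(10)/20.
Sharp Poincaré constant on H^1_0(0, 1/2) is C_P = L/π = 1/(2*π), achieved by sin(2*π·x).
A polynomial bump cannot attain the sharp Poincaré constant (only the first sine eigenfunction does), so the ratio is strictly less than C_P, consistent with ||u||_L² ≤ C_P ||u'||_L².


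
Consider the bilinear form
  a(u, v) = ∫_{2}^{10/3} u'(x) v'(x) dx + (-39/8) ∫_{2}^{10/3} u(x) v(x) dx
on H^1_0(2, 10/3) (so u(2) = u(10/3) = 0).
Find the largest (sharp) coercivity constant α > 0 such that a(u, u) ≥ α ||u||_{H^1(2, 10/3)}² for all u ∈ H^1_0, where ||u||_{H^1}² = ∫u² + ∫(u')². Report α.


α = 3*(-26 + 3*π^2)/(16 + 9*π^2)

Coercivity of a(·,·) on H^1_0(2, 10/3) means a(u, u) ≥ α ||u||_{H^1}² for every u ∈ H^1_0.
The interval has length L = 4/3, and Poincaré/coercivity depend only on L. Here a(u, u) = ∫(u')² + (-39/8)·∫u².
Here c = -39/8 < 0 with |c| < (π/L)² = 9*π^2/16, so coercivity still holds. The condition a(u,u) ≥ α||u||_{H^1}² reads (1−α)∫(u')² ≥ (α−c)∫u². Any admissible α is ≤ 1 (rapidly oscillating u have ∫u²/∫(u')² → 0), and α = 1 would force 0 ≥ (1−c)∫u², impossible since c < 1; so 1−α > 0. By the sharp Poincaré inequality on H^1_0 of an interval of length L, ∫(u')² ≥ (π/L)²∫u² with equality for the first sine mode sin(π(x−x₀)/L) (x₀ the left endpoint), so the inequality holds for all u iff (1−α)(π/L)² ≥ α − c, i.e. α ≤ ((π/L)² + c)/((π/L)² + 1) = (1 + c(L/π)²)/(1 + (L/π)²). (Direct route, valid since c ≤ 0: Poincaré gives c∫u² ≥ c(L/π)²∫(u')², so a(u,u) ≥ (1 + c(L/π)²)∫(u')², while ||u||_{H^1}² ≤ (1 + (L/π)²)∫(u')²; dividing yields the same α.) With (π/L)² = 9*π^2/16 and c = -39/8, the largest admissible constant is α = ((π/L)² + c)/((π/L)² + 1).
Simplifying, α = 3*(-26 + 3*π^2)/(16 + 9*π^2).


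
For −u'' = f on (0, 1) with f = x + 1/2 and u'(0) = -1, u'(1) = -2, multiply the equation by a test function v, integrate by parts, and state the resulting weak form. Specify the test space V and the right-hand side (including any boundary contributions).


V = H^1(0, 1) (v unrestricted at boundary; u is determined up to an additive constant); weak form: ∫_0^1 u'v' dx = ∫_0^1 (x + 1/2) v dx − 2·v(1) + v(0) for all v ∈ V.

Multiply both sides by a test function v and integrate from 0 to 1:
  ∫_0^1 −u''(x) v(x) dx = ∫_0^1 f(x) v(x) dx.
Integrate the LHS by parts once:
  ∫_0^1 −u'' v dx = −[u'(x) v(x)]_0^1 + ∫_0^1 u'(x) v'(x) dx.
Thus ∫_0^1 u'(x) v'(x) dx = ∫_0^1 f(x) v(x) dx + [u'(x) v(x)]_0^1.
Choose V so that boundary terms are either known or forced to vanish.
u has inhomogeneous Neumann u'(0) = -1, u'(1) = -2. [u' v]_0^1 = (-2)·v(1) − (-1)·v(0) = − 2·v(1) + v(0). Take V = H^1(0, 1); boundary term becomes part of RHS.
Weak formulation: find u (satisfying any essential BC) such that ∫_0^1 u'(x) v'(x) dx = ∫_0^1 f v dx − 2·v(1) + v(0) for all v ∈ V (Neumann data are natural BCs: they enter the RHS as boundary terms).
Substituting f(x) = x + 1/2, the right-hand side is ∫_0^1 (x + 1/2) v dx − 2·v(1) + v(0).
Compatibility check (pure Neumann): taking v ≡ 1 ∈ V gives 0 = ∫_0^1 f dx + (-2) − (-1), i.e. ∫_0^1 f dx must equal u'(0) − u'(1) = 1. Indeed ∫_0^1 (x + 1/2) dx = 1, so the data are compatible. The solution is then unique only up to an additive constant (fix it e.g. by requiring ∫_0^1 u dx = 0).


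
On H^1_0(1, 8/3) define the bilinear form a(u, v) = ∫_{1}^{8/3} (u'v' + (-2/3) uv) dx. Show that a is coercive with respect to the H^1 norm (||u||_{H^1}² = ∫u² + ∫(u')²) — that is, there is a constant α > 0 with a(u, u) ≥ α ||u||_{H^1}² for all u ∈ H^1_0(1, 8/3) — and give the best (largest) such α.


α = (-50 + 27*π^2)/(3*(25 + 9*π^2))

Coercivity of a(·,·) on H^1_0(1, 8/3) means a(u, u) ≥ α ||u||_{H^1}² for every u ∈ H^1_0.
The interval has length L = 5/3, and Poincaré/coercivity depend only on L. Here a(u, u) = ∫(u')² + (-2/3)·∫u².
Here c = -2/3 < 0 with |c| < (π/L)² = 9*π^2/25, so coercivity still holds. The condition a(u,u) ≥ α||u||_{H^1}² reads (1−α)∫(u')² ≥ (α−c)∫u². Any admissible α is ≤ 1 (rapidly oscillating u have ∫u²/∫(u')² → 0), and α = 1 would force 0 ≥ (1−c)∫u², impossible since c < 1; so 1−α > 0. By the sharp Poincaré inequality on H^1_0 of an interval of length L, ∫(u')² ≥ (π/L)²∫u² with equality for the first sine mode sin(π(x−x₀)/L) (x₀ the left endpoint), so the inequality holds for all u iff (1−α)(π/L)² ≥ α − c, i.e. α ≤ ((π/L)² + c)/((π/L)² + 1) = (1 + c(L/π)²)/(1 + (L/π)²). (Direct route, valid since c ≤ 0: Poincaré gives c∫u² ≥ c(L/π)²∫(u')², so a(u,u) ≥ (1 + c(L/π)²)∫(u')², while ||u||_{H^1}² ≤ (1 + (L/π)²)∫(u')²; dividing yields the same α.) With (π/L)² = 9*π^2/25 and c = -2/3, the largest admissible constant is α = ((π/L)² + c)/((π/L)² + 1).
Simplifying, α = (-50 + 27*π^2)/(3*(25 + 9*π^2)).


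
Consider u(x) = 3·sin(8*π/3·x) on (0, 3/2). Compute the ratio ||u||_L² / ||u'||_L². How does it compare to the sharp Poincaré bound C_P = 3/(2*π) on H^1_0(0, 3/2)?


||u||_L² / ||u'||_L² = 3/(8*π) < C_P = 3/(2*π).

u(x) = 3·sin(8*π/3·x), so u'(x) = 8*π*cos(8*π*x/3).
Writing u(x) = A·sin(kπx/L) with A = 3 and k = 4, use ∫_0^L sin²(kπx/L) dx = L/2 and ∫_0^L cos²(kπx/L) dx = L/2.
u² = 9·sin²(8*π/3·x) and (u')² = 64*π^2·cos²(8*π/3·x), and each of sin², cos² integrates to L/2 = 3/4 over (0, 3/2).
∫_0^3/2 u² dx = 27/4, so ||u||_L² = 3*sqrt(3)/2.
∫_0^3/2 (u')² dx = 48*π^2, so ||u'||_L² = 4*sqrt(3)*π.
Ratio ||u||_L² / ||u'||_L² = 3/(8*π).
Sharp Poincaré constant on H^1_0(0, 3/2) is C_P = L/π = 3/(2*π), achieved by sin(2*π/3·x).
This is the k = 4 harmonic; the ratio L/(kπ) is strictly less than C_P = L/π, consistent with the sharp inequality ||u||_L² ≤ C_P ||u'||_L².


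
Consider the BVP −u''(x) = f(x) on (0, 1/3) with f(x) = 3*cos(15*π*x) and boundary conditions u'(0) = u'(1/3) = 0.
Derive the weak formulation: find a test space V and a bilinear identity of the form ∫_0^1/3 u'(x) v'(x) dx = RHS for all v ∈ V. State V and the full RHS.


V = H^1(0, 1/3) (no boundary constraint on v; u is determined up to an additive constant); weak form: ∫_0^1/3 u'v' dx = ∫_0^1/3 (3*cos(15*π*x)) v dx for all v ∈ V.

Multiply both sides by a test function v and integrate from 0 to 1/3:
  ∫_0^1/3 −u''(x) v(x) dx = ∫_0^1/3 f(x) v(x) dx.
Integrate the LHS by parts once:
  ∫_0^1/3 −u'' v dx = −[u'(x) v(x)]_0^1/3 + ∫_0^1/3 u'(x) v'(x) dx.
Thus ∫_0^1/3 u'(x) v'(x) dx = ∫_0^1/3 f(x) v(x) dx + [u'(x) v(x)]_0^1/3.
Choose V so that boundary terms are either known or forced to vanish.
u has homogeneous Neumann: u'(0) = u'(1/3) = 0. So [u' v]_0^1/3 = 0·v(1/3) − 0·v(0) = 0 for any v; take V = H^1(0, 1/3).
Weak formulation: find u (satisfying any essential BC) such that ∫_0^1/3 u'(x) v'(x) dx = ∫_0^1/3 f v dx for all v ∈ V (homogeneous Neumann, so boundary terms vanish).
Substituting f(x) = 3*cos(15*π*x), the right-hand side is ∫_0^1/3 (3*cos(15*π*x)) v dx.
Compatibility check (pure Neumann): taking v ≡ 1 ∈ V gives 0 = ∫_0^1/3 f dx + (0) − (0), i.e. ∫_0^1/3 f dx must equal u'(0) − u'(1/3) = 0. Indeed ∫_0^1/3 (3*cos(15*π*x)) dx = 0, so the data are compatible. The solution is then unique only up to an additive constant (fix it e.g. by requiring ∫_0^1/3 u dx = 0).


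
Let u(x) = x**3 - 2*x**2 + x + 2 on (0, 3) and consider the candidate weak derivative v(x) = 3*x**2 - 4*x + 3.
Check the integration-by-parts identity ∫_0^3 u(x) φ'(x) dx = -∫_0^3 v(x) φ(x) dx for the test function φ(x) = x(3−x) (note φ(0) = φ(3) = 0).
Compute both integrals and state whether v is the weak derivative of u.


LHS = -279/20, RHS = -459/20. No, v is not the weak derivative of u.

u(x) = x**3 - 2*x**2 + x + 2, classical derivative u'(x) = 3*x**2 - 4*x + 1.
φ(x) = x(3−x), so φ'(x) = 3 - 2*x.
Note φ(0) = φ(3) = 0, so the boundary term u·φ vanishes.
LHS = ∫_0^3 u(x) φ'(x) dx = ∫_0^3 (-2*x^4 + 7*x^3 - 8*x^2 - x + 6) dx. Term by term:
  ∫_0^3 -2*x^4 dx = -486/5;  ∫_0^3 7*x^3 dx = 567/4;  ∫_0^3 -8*x^2 dx = -72;
  ∫_0^3 -x dx = -9/2;  ∫_0^3 6 dx = 18.
Sum: -486/5 + 567/4 − 72 − 9/2 + 18 = -279/20.
So LHS = -279/20.
∫_0^3 v(x) φ(x) dx = ∫_0^3 (-3*x^4 + 13*x^3 - 15*x^2 + 9*x) dx. Term by term:
  ∫_0^3 -3*x^4 dx = -729/5;  ∫_0^3 13*x^3 dx = 1053/4;  ∫_0^3 -15*x^2 dx = -135;
  ∫_0^3 9*x dx = 81/2.
Sum: -729/5 + 1053/4 − 135 + 81/2 = 459/20.
So RHS = -∫_0^3 v(x) φ(x) dx = -459/20.
LHS − RHS = 9 ≠ 0, so the identity fails.
(For a valid weak derivative the identity must hold for EVERY test function, in particular this one. The failure shows v is NOT the weak derivative of u.)
Correct weak derivative would be u'(x) = 3*x**2 - 4*x + 1.


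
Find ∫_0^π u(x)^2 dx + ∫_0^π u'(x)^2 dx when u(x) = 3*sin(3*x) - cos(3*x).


||u||_{H^1(0,π)}^2 = 50*π

u'(x) = 3*sin(3*x) + 9*cos(3*x).
Expand u² and (u')² and integrate term by term on (0, π), using: for integers n ≥ 1, ∫_0^π sin²(nx) dx = ∫_0^π cos²(nx) dx = π/2; for n ≠ n', ∫_0^π sin(nx)sin(n'x) dx = ∫_0^π cos(nx)cos(n'x) dx = 0; and by product-to-sum, ∫_0^π sin(nx)cos(n'x) dx = ½∫_0^π [sin((n+n')x) + sin((n−n')x)] dx, which is 0 when n+n' is even and 2n/(n²−n'²) when n+n' is odd (it need not vanish on (0, π)).
  u² squared terms: (-1)²·∫cos(3x)² dx = 1·π/2 = π/2;  (3)²·∫sin(3x)² dx = 9·π/2 = 9*π/2.
  u² cross terms: 2·(-1)·(3)·∫cos(3x)·sin(3x) dx = -6·(0) = 0.
  So ∫_0^π u² dx = π/2 + 9*π/2 + 0 = 5*π.
  (u')² squared terms: (3)²·∫sin(3x)² dx = 9·π/2 = 9*π/2;  (9)²·∫cos(3x)² dx = 81·π/2 = 81*π/2.
  (u')² cross terms: 2·(3)·(9)·∫sin(3x)·cos(3x) dx = 54·(0) = 0.
  So ∫_0^π (u')² dx = 9*π/2 + 81*π/2 + 0 = 45*π.
||u||_{H^1}^2 = (5*π) + (45*π) = 50*π.


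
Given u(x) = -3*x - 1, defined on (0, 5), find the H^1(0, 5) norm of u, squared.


||u||_{H^1}^2 = 500

The H^1 norm (squared) on an interval (0, L) is
  ||u||_{H^1}^2 = ∫_0^L u(x)^2 dx + ∫_0^L u'(x)^2 dx.
Compute u'(x) = -3.
Then u(x)^2 = 9*x**2 + 6*x + 1 and u'(x)^2 = 9.
Integrate each monomial from 0 to 5 using ∫_0^5 c·x^n dx = c·5^(n+1)/(n+1):
  ∫_0^5 u(x)^2 dx = ∫_0^5 (9*x^2 + 6*x + 1) dx. Term by term:
    ∫_0^5 9*x^2 dx = 375;  ∫_0^5 6*x dx = 75;  ∫_0^5 1 dx = 5.
  Sum: 375 + 75 + 5 = 455.
  ∫_0^5 u'(x)^2 dx = ∫_0^5 (9) dx. Term by term:
    ∫_0^5 9 dx = 45.
Adding: ||u||_{H^1}^2 = 455 + 45 = 500.


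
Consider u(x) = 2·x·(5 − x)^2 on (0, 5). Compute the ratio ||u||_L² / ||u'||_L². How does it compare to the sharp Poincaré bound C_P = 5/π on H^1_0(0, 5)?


||u||_L² / ||u'||_L² = 5*sqrt(14)/14 < C_P = 5/π.

u(x) = 2·x·(5 − x)^2, so u'(x) = 2*(x - 5)*(3*x - 5).
u(x) = 2·x·(5 − x)^2 vanishes at x = 0 and x = 5, so u ∈ H^1_0(0, 5). Differentiate via the product rule and integrate the resulting polynomials term by term.
  ∫_0^5 u² dx = ∫_0^5 (4*x^6 - 80*x^5 + 600*x^4 - 2000*x^3 + 2500*x^2) dx. Term by term:
    ∫_0^5 4*x^6 dx = 312500/7;  ∫_0^5 -80*x^5 dx = -625000/3;  ∫_0^5 600*x^4 dx = 375000;
    ∫_0^5 -2000*x^3 dx = -312500;  ∫_0^5 2500*x^2 dx = 312500/3.
  Sum: 312500/7 − 625000/3 + 375000 − 312500 + 312500/3 = 62500/21.
  ∫_0^5 (u')² dx = ∫_0^5 (36*x^4 - 480*x^3 + 2200*x^2 - 4000*x + 2500) dx. Term by term:
    ∫_0^5 36*x^4 dx = 22500;  ∫_0^5 -480*x^3 dx = -75000;  ∫_0^5 2200*x^2 dx = 275000/3;
    ∫_0^5 -4000*x dx = -50000;  ∫_0^5 2500 dx = 12500.
  Sum: 22500 − 75000 + 275000/3 − 50000 + 12500 = 5000/3.
∫_0^5 u² dx = 62500/21, so ||u||_L² = 250*sqrt(21)/21.
∫_0^5 (u')² dx = 5000/3, so ||u'||_L² = 50*sqrt(6)/3.
Ratio ||u||_L² / ||u'||_L² = 5*sqrt(14)/14.
Sharp Poincaré constant on H^1_0(0, 5) is C_P = L/π = 5/π, achieved by sin(π/5·x).
A polynomial bump cannot attain the sharp Poincaré constant (only the first sine eigenfunction does), so the ratio is strictly less than C_P, consistent with ||u||_L² ≤ C_P ||u'||_L².


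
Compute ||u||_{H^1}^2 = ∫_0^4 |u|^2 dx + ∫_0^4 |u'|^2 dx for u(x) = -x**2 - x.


||u||_{H^1}^2 = 7132/15

The H^1 norm (squared) on an interval (0, L) is
  ||u||_{H^1}^2 = ∫_0^L u(x)^2 dx + ∫_0^L u'(x)^2 dx.
Compute u'(x) = -2*x - 1.
Then u(x)^2 = x**4 + 2*x**3 + x**2 and u'(x)^2 = 4*x**2 + 4*x + 1.
Integrate each monomial from 0 to 4 using ∫_0^4 c·x^n dx = c·4^(n+1)/(n+1):
  ∫_0^4 u(x)^2 dx = ∫_0^4 (x^4 + 2*x^3 + x^2) dx. Term by term:
    ∫_0^4 x^4 dx = 1024/5;  ∫_0^4 2*x^3 dx = 128;  ∫_0^4 x^2 dx = 64/3.
  Sum: 1024/5 + 128 + 64/3 = 5312/15.
  ∫_0^4 u'(x)^2 dx = ∫_0^4 (4*x^2 + 4*x + 1) dx. Term by term:
    ∫_0^4 4*x^2 dx = 256/3;  ∫_0^4 4*x dx = 32;  ∫_0^4 1 dx = 4.
  Sum: 256/3 + 32 + 4 = 364/3.
Adding: ||u||_{H^1}^2 = 5312/15 + 364/3 = 7132/15.


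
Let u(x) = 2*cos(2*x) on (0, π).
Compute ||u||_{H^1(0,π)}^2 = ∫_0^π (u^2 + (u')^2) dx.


||u||_{H^1(0,π)}^2 = 10*π

u'(x) = -4*sin(2*x).
Expand u² and (u')² and integrate term by term on (0, π), using: for integers n ≥ 1, ∫_0^π sin²(nx) dx = ∫_0^π cos²(nx) dx = π/2; for n ≠ n', ∫_0^π sin(nx)sin(n'x) dx = ∫_0^π cos(nx)cos(n'x) dx = 0; and by product-to-sum, ∫_0^π sin(nx)cos(n'x) dx = ½∫_0^π [sin((n+n')x) + sin((n−n')x)] dx, which is 0 when n+n' is even and 2n/(n²−n'²) when n+n' is odd (it need not vanish on (0, π)).
  u² squared terms: (2)²·∫cos(2x)² dx = 4·π/2 = 2*π.
  So ∫_0^π u² dx = 2*π.
  (u')² squared terms: (-4)²·∫sin(2x)² dx = 16·π/2 = 8*π.
  So ∫_0^π (u')² dx = 8*π.
||u||_{H^1}^2 = (2*π) + (8*π) = 10*π.


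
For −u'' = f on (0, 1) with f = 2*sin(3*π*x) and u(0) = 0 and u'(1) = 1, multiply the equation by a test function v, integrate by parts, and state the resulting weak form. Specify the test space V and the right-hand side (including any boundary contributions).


V = {v ∈ H^1(0, 1) : v(0) = 0} (test functions vanish at x = 0 where u is specified); weak form: ∫_0^1 u'v' dx = ∫_0^1 (2*sin(3*π*x)) v dx + v(1) for all v ∈ V.

Multiply both sides by a test function v and integrate from 0 to 1:
  ∫_0^1 −u''(x) v(x) dx = ∫_0^1 f(x) v(x) dx.
Integrate the LHS by parts once:
  ∫_0^1 −u'' v dx = −[u'(x) v(x)]_0^1 + ∫_0^1 u'(x) v'(x) dx.
Thus ∫_0^1 u'(x) v'(x) dx = ∫_0^1 f(x) v(x) dx + [u'(x) v(x)]_0^1.
Choose V so that boundary terms are either known or forced to vanish.
Mixed BC: u(0) = 0 (Dirichlet) and u'(1) = 1 (Neumann). Define V = {v ∈ H^1(0, 1) : v(0) = 0}. Then [u' v]_0^1 = u'(1)·v(1) − u'(0)·0 = v(1).
Weak formulation: find u (satisfying any essential BC) such that ∫_0^1 u'(x) v'(x) dx = ∫_0^1 f v dx + v(1) for all v ∈ V (Dirichlet at 0 absorbed into V; Neumann datum at x = 1 contributes the boundary term).
Substituting f(x) = 2*sin(3*π*x), the right-hand side is ∫_0^1 (2*sin(3*π*x)) v dx + v(1).


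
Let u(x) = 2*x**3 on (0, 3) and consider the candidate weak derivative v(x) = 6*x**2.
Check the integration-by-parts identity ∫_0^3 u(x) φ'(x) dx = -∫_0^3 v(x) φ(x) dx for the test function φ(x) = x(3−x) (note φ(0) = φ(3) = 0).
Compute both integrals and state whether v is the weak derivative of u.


LHS = -729/10, RHS = -729/10. Yes, v = u' weakly.

u(x) = 2*x**3, classical derivative u'(x) = 6*x**2.
φ(x) = x(3−x), so φ'(x) = 3 - 2*x.
Note φ(0) = φ(3) = 0, so the boundary term u·φ vanishes.
LHS = ∫_0^3 u(x) φ'(x) dx = ∫_0^3 (-4*x^4 + 6*x^3) dx. Term by term:
  ∫_0^3 -4*x^4 dx = -972/5;  ∫_0^3 6*x^3 dx = 243/2.
Sum: -972/5 + 243/2 = -729/10.
So LHS = -729/10.
∫_0^3 v(x) φ(x) dx = ∫_0^3 (-6*x^4 + 18*x^3) dx. Term by term:
  ∫_0^3 -6*x^4 dx = -1458/5;  ∫_0^3 18*x^3 dx = 729/2.
Sum: -1458/5 + 729/2 = 729/10.
So RHS = -∫_0^3 v(x) φ(x) dx = -729/10.
LHS = RHS, so the identity holds for this test φ.
Moreover u is smooth here and v(x) = u'(x) = 6*x**2 pointwise, so the identity holds for every test function. Hence v is the weak derivative of u.


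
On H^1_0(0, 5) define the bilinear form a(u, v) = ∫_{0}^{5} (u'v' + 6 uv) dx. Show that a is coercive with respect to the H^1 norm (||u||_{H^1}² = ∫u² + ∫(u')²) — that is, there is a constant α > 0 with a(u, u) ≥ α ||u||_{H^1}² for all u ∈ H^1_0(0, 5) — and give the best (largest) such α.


α = 1

Coercivity of a(·,·) on H^1_0(0, 5) means a(u, u) ≥ α ||u||_{H^1}² for every u ∈ H^1_0.
The interval has length L = 5, and Poincaré/coercivity depend only on L. Here a(u, u) = ∫(u')² + (6)·∫u².
Here c = 6 ≥ 1, so a(u,u) = ∫(u')² + c∫u² ≥ ∫(u')² + ∫u² = ||u||_{H^1}², i.e. α = 1 works. No larger α is possible: a(u,u) ≥ α||u||_{H^1}² means (1−α)∫(u')² ≥ (α−c)∫u², and for the modes u_n = sin(nπ(x−x₀)/L) (x₀ the left endpoint) one has ∫u_n²/∫(u_n')² = (L/(nπ))² → 0, so a(u_n,u_n)/||u_n||_{H^1}² → 1. Hence the optimal constant is α = 1.
Therefore α = 1.


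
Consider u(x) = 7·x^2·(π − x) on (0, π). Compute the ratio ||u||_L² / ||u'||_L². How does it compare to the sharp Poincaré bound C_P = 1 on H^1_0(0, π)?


||u||_L² / ||u'||_L² = sqrt(14)*π/14 < C_P = 1.

u(x) = 7·x^2·(π − x), so u'(x) = 7*x*(-3*x + 2*π).
u(x) = 7·x^2·(π − x) vanishes at x = 0 and x = π, so u ∈ H^1_0(0, π). Differentiate via the product rule and integrate the resulting polynomials term by term.
  ∫_0^π u² dx = ∫_0^π (49*x^6 - 98*π*x^5 + 49*π^2*x^4) dx. Term by term:
    ∫_0^π 49*x^6 dx = 7*π^7;  ∫_0^π -98*π*x^5 dx = -49*π^7/3;  ∫_0^π 49*π^2*x^4 dx = 49*π^7/5.
  Sum: 7*π^7 − 49*π^7/3 + 49*π^7/5 = 7*π^7/15.
  ∫_0^π (u')² dx = ∫_0^π (441*x^4 - 588*π*x^3 + 196*π^2*x^2) dx. Term by term:
    ∫_0^π 441*x^4 dx = 441*π^5/5;  ∫_0^π -588*π*x^3 dx = -147*π^5;  ∫_0^π 196*π^2*x^2 dx = 196*π^5/3.
  Sum: 441*π^5/5 − 147*π^5 + 196*π^5/3 = 98*π^5/15.
∫_0^π u² dx = 7*π^7/15, so ||u||_L² = sqrt(105)*π^(7/2)/15.
∫_0^π (u')² dx = 98*π^5/15, so ||u'||_L² = 7*sqrt(30)*π^(5/2)/15.
Ratio ||u||_L² / ||u'||_L² = sqrt(14)*π/14.
Sharp Poincaré constant on H^1_0(0, π) is C_P = L/π = 1, achieved by sin(x).
A polynomial bump cannot attain the sharp Poincaré constant (only the first sine eigenfunction does), so the ratio is strictly less than C_P, consistent with ||u||_L² ≤ C_P ||u'||_L².


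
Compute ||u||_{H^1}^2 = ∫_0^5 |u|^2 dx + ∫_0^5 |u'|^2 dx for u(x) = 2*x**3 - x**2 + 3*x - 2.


||u||_{H^1}^2 = 2557255/42

The H^1 norm (squared) on an interval (0, L) is
  ||u||_{H^1}^2 = ∫_0^L u(x)^2 dx + ∫_0^L u'(x)^2 dx.
Compute u'(x) = 6*x**2 - 2*x + 3.
Then u(x)^2 = 4*x**6 - 4*x**5 + 13*x**4 - 14*x**3 + 13*x**2 - 12*x + 4 and u'(x)^2 = 36*x**4 - 24*x**3 + 40*x**2 - 12*x + 9.
Integrate each monomial from 0 to 5 using ∫_0^5 c·x^n dx = c·5^(n+1)/(n+1):
  ∫_0^5 u(x)^2 dx = ∫_0^5 (4*x^6 - 4*x^5 + 13*x^4 - 14*x^3 + 13*x^2 - 12*x + 4) dx. Term by term:
    ∫_0^5 4*x^6 dx = 312500/7;  ∫_0^5 -4*x^5 dx = -31250/3;  ∫_0^5 13*x^4 dx = 8125;
    ∫_0^5 -14*x^3 dx = -4375/2;  ∫_0^5 13*x^2 dx = 1625/3;  ∫_0^5 -12*x dx = -150;
    ∫_0^5 4 dx = 20.
  Sum: 312500/7 − 31250/3 + 8125 − 4375/2 + 1625/3 − 150 + 20 = 568055/14.
  ∫_0^5 u'(x)^2 dx = ∫_0^5 (36*x^4 - 24*x^3 + 40*x^2 - 12*x + 9) dx. Term by term:
    ∫_0^5 36*x^4 dx = 22500;  ∫_0^5 -24*x^3 dx = -3750;  ∫_0^5 40*x^2 dx = 5000/3;
    ∫_0^5 -12*x dx = -150;  ∫_0^5 9 dx = 45.
  Sum: 22500 − 3750 + 5000/3 − 150 + 45 = 60935/3.
Adding: ||u||_{H^1}^2 = 568055/14 + 60935/3 = 2557255/42.


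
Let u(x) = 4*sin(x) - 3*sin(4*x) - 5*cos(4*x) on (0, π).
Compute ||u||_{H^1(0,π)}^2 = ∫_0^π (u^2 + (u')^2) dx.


||u||_{H^1(0,π)}^2 = 272/3 + 305*π

u'(x) = 20*sin(4*x) + 4*cos(x) - 12*cos(4*x).
Expand u² and (u')² and integrate term by term on (0, π), using: for integers n ≥ 1, ∫_0^π sin²(nx) dx = ∫_0^π cos²(nx) dx = π/2; for n ≠ n', ∫_0^π sin(nx)sin(n'x) dx = ∫_0^π cos(nx)cos(n'x) dx = 0; and by product-to-sum, ∫_0^π sin(nx)cos(n'x) dx = ½∫_0^π [sin((n+n')x) + sin((n−n')x)] dx, which is 0 when n+n' is even and 2n/(n²−n'²) when n+n' is odd (it need not vanish on (0, π)).
  u² squared terms: (-5)²·∫cos(4x)² dx = 25·π/2 = 25*π/2;  (-3)²·∫sin(4x)² dx = 9·π/2 = 9*π/2;  (4)²·∫sin(x)² dx = 16·π/2 = 8*π.
  u² cross terms: 2·(-5)·(-3)·∫cos(4x)·sin(4x) dx = 30·(0) = 0;  2·(-5)·(4)·∫cos(4x)·sin(x) dx = -40·(-2/15) = 16/3;  2·(-3)·(4)·∫sin(4x)·sin(x) dx = -24·(0) = 0.
  So ∫_0^π u² dx = 25*π/2 + 9*π/2 + 8*π + 0 + 16/3 + 0 = 16/3 + 25*π.
  (u')² squared terms: (-12)²·∫cos(4x)² dx = 144·π/2 = 72*π;  (4)²·∫cos(x)² dx = 16·π/2 = 8*π;  (20)²·∫sin(4x)² dx = 400·π/2 = 200*π.
  (u')² cross terms: 2·(-12)·(4)·∫cos(4x)·cos(x) dx = -96·(0) = 0;  2·(-12)·(20)·∫cos(4x)·sin(4x) dx = -480·(0) = 0;  2·(4)·(20)·∫cos(x)·sin(4x) dx = 160·(8/15) = 256/3.
  So ∫_0^π (u')² dx = 72*π + 8*π + 200*π + 0 + 0 + 256/3 = 256/3 + 280*π.
||u||_{H^1}^2 = (16/3 + 25*π) + (256/3 + 280*π) = 272/3 + 305*π.


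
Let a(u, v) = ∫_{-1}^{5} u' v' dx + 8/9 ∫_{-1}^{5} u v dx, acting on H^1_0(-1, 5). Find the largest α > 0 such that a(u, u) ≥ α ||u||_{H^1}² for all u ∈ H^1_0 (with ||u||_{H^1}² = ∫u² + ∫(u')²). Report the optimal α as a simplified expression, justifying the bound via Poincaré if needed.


α = (π^2 + 32)/(π^2 + 36)

Coercivity of a(·,·) on H^1_0(-1, 5) means a(u, u) ≥ α ||u||_{H^1}² for every u ∈ H^1_0.
The interval has length L = 6, and Poincaré/coercivity depend only on L. Here a(u, u) = ∫(u')² + (8/9)·∫u².
Here 0 < c = 8/9 < 1. The condition a(u,u) ≥ α||u||_{H^1}² reads (1−α)∫(u')² ≥ (α−c)∫u². Any admissible α is ≤ 1 (rapidly oscillating u have ∫u²/∫(u')² → 0), and α = 1 would force 0 ≥ (1−c)∫u², impossible since c < 1; so 1−α > 0. By the sharp Poincaré inequality on H^1_0 of an interval of length L, ∫(u')² ≥ (π/L)²∫u² with equality for the first sine mode sin(π(x−x₀)/L) (x₀ the left endpoint), so the inequality holds for all u iff (1−α)(π/L)² ≥ α − c, i.e. α ≤ ((π/L)² + c)/((π/L)² + 1) = (1 + c(L/π)²)/(1 + (L/π)²). With (π/L)² = π^2/36 and c = 8/9, the largest admissible constant is α = ((π/L)² + c)/((π/L)² + 1).
Simplifying, α = (π^2 + 32)/(π^2 + 36).


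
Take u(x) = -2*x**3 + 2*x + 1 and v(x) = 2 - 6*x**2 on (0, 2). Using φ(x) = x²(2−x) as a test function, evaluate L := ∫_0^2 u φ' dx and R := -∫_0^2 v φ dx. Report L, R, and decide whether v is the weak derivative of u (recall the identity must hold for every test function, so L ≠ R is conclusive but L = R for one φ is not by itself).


LHS = 152/15, RHS = 152/15. Yes, v = u' weakly.

u(x) = -2*x**3 + 2*x + 1, classical derivative u'(x) = 2 - 6*x**2.
φ(x) = x²(2−x), so φ'(x) = x*(4 - 3*x).
Note φ(0) = φ(2) = 0, so the boundary term u·φ vanishes.
LHS = ∫_0^2 u(x) φ'(x) dx = ∫_0^2 (6*x^5 - 8*x^4 - 6*x^3 + 5*x^2 + 4*x) dx. Term by term:
  ∫_0^2 6*x^5 dx = 64;  ∫_0^2 -8*x^4 dx = -256/5;  ∫_0^2 -6*x^3 dx = -24;
  ∫_0^2 5*x^2 dx = 40/3;  ∫_0^2 4*x dx = 8.
Sum: 64 − 256/5 − 24 + 40/3 + 8 = 152/15.
So LHS = 152/15.
∫_0^2 v(x) φ(x) dx = ∫_0^2 (6*x^5 - 12*x^4 - 2*x^3 + 4*x^2) dx. Term by term:
  ∫_0^2 6*x^5 dx = 64;  ∫_0^2 -12*x^4 dx = -384/5;  ∫_0^2 -2*x^3 dx = -8;
  ∫_0^2 4*x^2 dx = 32/3.
Sum: 64 − 384/5 − 8 + 32/3 = -152/15.
So RHS = -∫_0^2 v(x) φ(x) dx = 152/15.
LHS = RHS, so the identity holds for this test φ.
Moreover u is smooth here and v(x) = u'(x) = 2 - 6*x**2 pointwise, so the identity holds for every test function. Hence v is the weak derivative of u.


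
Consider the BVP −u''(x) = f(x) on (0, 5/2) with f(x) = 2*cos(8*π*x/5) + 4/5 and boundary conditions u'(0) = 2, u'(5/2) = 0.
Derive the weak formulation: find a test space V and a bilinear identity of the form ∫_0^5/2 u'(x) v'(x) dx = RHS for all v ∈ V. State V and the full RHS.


V = H^1(0, 5/2) (v unrestricted at boundary; u is determined up to an additive constant); weak form: ∫_0^5/2 u'v' dx = ∫_0^5/2 (2*cos(8*π*x/5) + 4/5) v dx − 2·v(0) for all v ∈ V.

Multiply both sides by a test function v and integrate from 0 to 5/2:
  ∫_0^5/2 −u''(x) v(x) dx = ∫_0^5/2 f(x) v(x) dx.
Integrate the LHS by parts once:
  ∫_0^5/2 −u'' v dx = −[u'(x) v(x)]_0^5/2 + ∫_0^5/2 u'(x) v'(x) dx.
Thus ∫_0^5/2 u'(x) v'(x) dx = ∫_0^5/2 f(x) v(x) dx + [u'(x) v(x)]_0^5/2.
Choose V so that boundary terms are either known or forced to vanish.
u has inhomogeneous Neumann u'(0) = 2, u'(5/2) = 0. [u' v]_0^5/2 = (0)·v(5/2) − (2)·v(0) = − 2·v(0). Take V = H^1(0, 5/2); boundary term becomes part of RHS.
Weak formulation: find u (satisfying any essential BC) such that ∫_0^5/2 u'(x) v'(x) dx = ∫_0^5/2 f v dx − 2·v(0) for all v ∈ V (Neumann data are natural BCs: they enter the RHS as boundary terms).
Substituting f(x) = 2*cos(8*π*x/5) + 4/5, the right-hand side is ∫_0^5/2 (2*cos(8*π*x/5) + 4/5) v dx − 2·v(0).
Compatibility check (pure Neumann): taking v ≡ 1 ∈ V gives 0 = ∫_0^5/2 f dx + (0) − (2), i.e. ∫_0^5/2 f dx must equal u'(0) − u'(5/2) = 2. Indeed ∫_0^5/2 (2*cos(8*π*x/5) + 4/5) dx = 2, so the data are compatible. The solution is then unique only up to an additive constant (fix it e.g. by requiring ∫_0^5/2 u dx = 0).


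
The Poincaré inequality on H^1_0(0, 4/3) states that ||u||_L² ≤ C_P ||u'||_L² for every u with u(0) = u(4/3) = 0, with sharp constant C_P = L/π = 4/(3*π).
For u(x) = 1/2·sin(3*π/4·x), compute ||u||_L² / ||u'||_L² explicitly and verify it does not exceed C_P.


||u||_L² / ||u'||_L² = 4/(3*π) = C_P.

u(x) = 1/2·sin(3*π/4·x), so u'(x) = 3*π*cos(3*π*x/4)/8.
Writing u(x) = A·sin(kπx/L) with A = 1/2 and k = 1, use ∫_0^L sin²(kπx/L) dx = L/2 and ∫_0^L cos²(kπx/L) dx = L/2.
u² = 1/4·sin²(3*π/4·x) and (u')² = 9*π^2/64·cos²(3*π/4·x), and each of sin², cos² integrates to L/2 = 2/3 over (0, 4/3).
∫_0^4/3 u² dx = 1/6, so ||u||_L² = sqrt(6)/6.
∫_0^4/3 (u')² dx = 3*π^2/32, so ||u'||_L² = sqrt(6)*π/8.
Ratio ||u||_L² / ||u'||_L² = 4/(3*π).
Sharp Poincaré constant on H^1_0(0, 4/3) is C_P = L/π = 4/(3*π), achieved by sin(3*π/4·x).
This is the k = 1 eigenfunction (up to amplitude), so the ratio equals the sharp Poincaré constant exactly.


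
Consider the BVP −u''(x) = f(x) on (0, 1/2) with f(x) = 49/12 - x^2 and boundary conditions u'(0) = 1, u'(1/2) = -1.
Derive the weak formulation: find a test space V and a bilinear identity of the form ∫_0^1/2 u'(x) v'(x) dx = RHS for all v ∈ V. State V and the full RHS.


V = H^1(0, 1/2) (v unrestricted at boundary; u is determined up to an additive constant); weak form: ∫_0^1/2 u'v' dx = ∫_0^1/2 (49/12 - x^2) v dx − v(1/2) − v(0) for all v ∈ V.

Multiply both sides by a test function v and integrate from 0 to 1/2:
  ∫_0^1/2 −u''(x) v(x) dx = ∫_0^1/2 f(x) v(x) dx.
Integrate the LHS by parts once:
  ∫_0^1/2 −u'' v dx = −[u'(x) v(x)]_0^1/2 + ∫_0^1/2 u'(x) v'(x) dx.
Thus ∫_0^1/2 u'(x) v'(x) dx = ∫_0^1/2 f(x) v(x) dx + [u'(x) v(x)]_0^1/2.
Choose V so that boundary terms are either known or forced to vanish.
u has inhomogeneous Neumann u'(0) = 1, u'(1/2) = -1. [u' v]_0^1/2 = (-1)·v(1/2) − (1)·v(0) = − v(1/2) − v(0). Take V = H^1(0, 1/2); boundary term becomes part of RHS.
Weak formulation: find u (satisfying any essential BC) such that ∫_0^1/2 u'(x) v'(x) dx = ∫_0^1/2 f v dx − v(1/2) − v(0) for all v ∈ V (Neumann data are natural BCs: they enter the RHS as boundary terms).
Substituting f(x) = 49/12 - x^2, the right-hand side is ∫_0^1/2 (49/12 - x^2) v dx − v(1/2) − v(0).
Compatibility check (pure Neumann): taking v ≡ 1 ∈ V gives 0 = ∫_0^1/2 f dx + (-1) − (1), i.e. ∫_0^1/2 f dx must equal u'(0) − u'(1/2) = 2. Indeed ∫_0^1/2 (49/12 - x^2) dx = 2, so the data are compatible. The solution is then unique only up to an additive constant (fix it e.g. by requiring ∫_0^1/2 u dx = 0).


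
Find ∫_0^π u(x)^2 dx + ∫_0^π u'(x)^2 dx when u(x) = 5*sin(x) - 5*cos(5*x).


||u||_{H^1(0,π)}^2 = 350*π

u'(x) = 25*sin(5*x) + 5*cos(x).
Expand u² and (u')² and integrate term by term on (0, π), using: for integers n ≥ 1, ∫_0^π sin²(nx) dx = ∫_0^π cos²(nx) dx = π/2; for n ≠ n', ∫_0^π sin(nx)sin(n'x) dx = ∫_0^π cos(nx)cos(n'x) dx = 0; and by product-to-sum, ∫_0^π sin(nx)cos(n'x) dx = ½∫_0^π [sin((n+n')x) + sin((n−n')x)] dx, which is 0 when n+n' is even and 2n/(n²−n'²) when n+n' is odd (it need not vanish on (0, π)).
  u² squared terms: (-5)²·∫cos(5x)² dx = 25·π/2 = 25*π/2;  (5)²·∫sin(x)² dx = 25·π/2 = 25*π/2.
  u² cross terms: 2·(-5)·(5)·∫cos(5x)·sin(x) dx = -50·(0) = 0.
  So ∫_0^π u² dx = 25*π/2 + 25*π/2 + 0 = 25*π.
  (u')² squared terms: (5)²·∫cos(x)² dx = 25·π/2 = 25*π/2;  (25)²·∫sin(5x)² dx = 625·π/2 = 625*π/2.
  (u')² cross terms: 2·(5)·(25)·∫cos(x)·sin(5x) dx = 250·(0) = 0.
  So ∫_0^π (u')² dx = 25*π/2 + 625*π/2 + 0 = 325*π.
||u||_{H^1}^2 = (25*π) + (325*π) = 350*π.


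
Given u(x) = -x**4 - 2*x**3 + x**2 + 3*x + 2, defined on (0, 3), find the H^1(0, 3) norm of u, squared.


||u||_{H^1}^2 = 104403/7

The H^1 norm (squared) on an interval (0, L) is
  ||u||_{H^1}^2 = ∫_0^L u(x)^2 dx + ∫_0^L u'(x)^2 dx.
Compute u'(x) = -4*x**3 - 6*x**2 + 2*x + 3.
Then u(x)^2 = x**8 + 4*x**7 + 2*x**6 - 10*x**5 - 15*x**4 - 2*x**3 + 13*x**2 + 12*x + 4 and u'(x)^2 = 16*x**6 + 48*x**5 + 20*x**4 - 48*x**3 - 32*x**2 + 12*x + 9.
Integrate each monomial from 0 to 3 using ∫_0^3 c·x^n dx = c·3^(n+1)/(n+1):
  ∫_0^3 u(x)^2 dx = ∫_0^3 (x^8 + 4*x^7 + 2*x^6 - 10*x^5 - 15*x^4 - 2*x^3 + 13*x^2 + 12*x + 4) dx. Term by term:
    ∫_0^3 x^8 dx = 2187;  ∫_0^3 4*x^7 dx = 6561/2;  ∫_0^3 2*x^6 dx = 4374/7;
    ∫_0^3 -10*x^5 dx = -1215;  ∫_0^3 -15*x^4 dx = -729;  ∫_0^3 -2*x^3 dx = -81/2;
    ∫_0^3 13*x^2 dx = 117;  ∫_0^3 12*x dx = 54;  ∫_0^3 4 dx = 12.
  Sum: 2187 + 6561/2 + 4374/7 − 1215 − 729 − 81/2 + 117 + 54 + 12 = 30036/7.
  ∫_0^3 u'(x)^2 dx = ∫_0^3 (16*x^6 + 48*x^5 + 20*x^4 - 48*x^3 - 32*x^2 + 12*x + 9) dx. Term by term:
    ∫_0^3 16*x^6 dx = 34992/7;  ∫_0^3 48*x^5 dx = 5832;  ∫_0^3 20*x^4 dx = 972;
    ∫_0^3 -48*x^3 dx = -972;  ∫_0^3 -32*x^2 dx = -288;  ∫_0^3 12*x dx = 54;
    ∫_0^3 9 dx = 27.
  Sum: 34992/7 + 5832 + 972 − 972 − 288 + 54 + 27 = 74367/7.
Adding: ||u||_{H^1}^2 = 30036/7 + 74367/7 = 104403/7.
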